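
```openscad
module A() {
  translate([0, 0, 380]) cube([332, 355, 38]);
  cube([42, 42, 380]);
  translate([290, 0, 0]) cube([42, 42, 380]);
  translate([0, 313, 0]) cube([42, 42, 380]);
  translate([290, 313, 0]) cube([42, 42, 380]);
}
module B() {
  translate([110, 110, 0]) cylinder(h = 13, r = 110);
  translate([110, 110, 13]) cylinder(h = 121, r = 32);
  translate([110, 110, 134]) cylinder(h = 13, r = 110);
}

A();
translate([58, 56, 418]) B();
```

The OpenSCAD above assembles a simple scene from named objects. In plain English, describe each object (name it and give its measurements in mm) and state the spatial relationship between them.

A is a simple wooden stool: a rectangular seat 332 mm (x) by 355 mm (y), 38 mm thick, top face at z = 418 mm, on four square legs, each 42×42 mm in cross-section. The legs rest on z = 0, each flush with a corner of the seat.

B is a spool: two coaxial disc flanges of radius 110 mm and thickness 13 mm, joined by a core cylinder of radius 32 mm and height 121 mm. The lower flange rests on z = 0 and the three cylinders share a vertical axis.

The spool is on top of the stool.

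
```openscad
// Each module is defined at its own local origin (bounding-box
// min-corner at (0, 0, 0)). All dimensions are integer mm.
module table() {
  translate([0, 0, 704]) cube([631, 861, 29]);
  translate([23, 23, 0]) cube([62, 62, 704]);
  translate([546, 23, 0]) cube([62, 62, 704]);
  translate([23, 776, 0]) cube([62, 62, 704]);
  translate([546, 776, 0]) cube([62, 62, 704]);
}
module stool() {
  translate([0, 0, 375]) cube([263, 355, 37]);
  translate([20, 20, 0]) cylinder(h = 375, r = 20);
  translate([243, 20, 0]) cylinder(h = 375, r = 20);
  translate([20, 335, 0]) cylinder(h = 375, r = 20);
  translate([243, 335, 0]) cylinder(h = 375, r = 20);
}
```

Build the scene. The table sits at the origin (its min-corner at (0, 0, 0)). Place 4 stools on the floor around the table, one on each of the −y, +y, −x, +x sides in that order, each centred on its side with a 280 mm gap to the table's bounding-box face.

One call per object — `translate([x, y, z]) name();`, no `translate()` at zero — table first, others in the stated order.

table();
translate([184, -635, 0]) stool();
translate([184, 1141, 0]) stool();
translate([-543, 253, 0]) stool();
translate([911, 253, 0]) stool();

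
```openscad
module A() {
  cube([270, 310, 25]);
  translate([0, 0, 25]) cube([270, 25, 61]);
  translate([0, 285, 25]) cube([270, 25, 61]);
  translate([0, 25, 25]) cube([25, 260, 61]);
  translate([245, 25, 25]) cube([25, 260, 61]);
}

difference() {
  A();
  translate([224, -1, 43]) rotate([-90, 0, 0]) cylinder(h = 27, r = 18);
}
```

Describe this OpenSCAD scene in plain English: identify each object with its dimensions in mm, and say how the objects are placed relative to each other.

A is an open storage box with external size 270×310×86 mm and wall thickness 25 mm (the base is also 25 mm thick). The base covers the whole footprint; the four walls stand on the base, with the y-facing walls full-width and the x-facing walls fitting between their inner faces.

The open box has a circular hole of radius 18 mm through its front wall, centred at (x = 224, z = 43).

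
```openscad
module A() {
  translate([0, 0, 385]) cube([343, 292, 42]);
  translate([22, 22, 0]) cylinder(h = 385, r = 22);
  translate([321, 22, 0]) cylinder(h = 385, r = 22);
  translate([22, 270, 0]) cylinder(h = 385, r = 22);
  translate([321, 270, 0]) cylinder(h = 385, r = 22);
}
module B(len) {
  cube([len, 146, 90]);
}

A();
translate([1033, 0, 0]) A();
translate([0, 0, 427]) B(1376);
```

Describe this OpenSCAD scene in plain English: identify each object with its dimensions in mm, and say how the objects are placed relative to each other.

A is a four-legged stool. The seat is 343×292 mm, 42 mm thick, top at z = 427 mm. It stands on four round legs, each 44 mm in diameter, from z = 0 to the seat underside, each leg's axis is inset half a diameter from the nearest pair of seat edges (so the leg's bounding box is flush with the corner).

B is a rectangular beam 1376 mm long (x), 146 mm deep (y), 90 mm thick (z).

The beam spans the tops of two stools placed 690 mm apart, resting at z = 427 mm.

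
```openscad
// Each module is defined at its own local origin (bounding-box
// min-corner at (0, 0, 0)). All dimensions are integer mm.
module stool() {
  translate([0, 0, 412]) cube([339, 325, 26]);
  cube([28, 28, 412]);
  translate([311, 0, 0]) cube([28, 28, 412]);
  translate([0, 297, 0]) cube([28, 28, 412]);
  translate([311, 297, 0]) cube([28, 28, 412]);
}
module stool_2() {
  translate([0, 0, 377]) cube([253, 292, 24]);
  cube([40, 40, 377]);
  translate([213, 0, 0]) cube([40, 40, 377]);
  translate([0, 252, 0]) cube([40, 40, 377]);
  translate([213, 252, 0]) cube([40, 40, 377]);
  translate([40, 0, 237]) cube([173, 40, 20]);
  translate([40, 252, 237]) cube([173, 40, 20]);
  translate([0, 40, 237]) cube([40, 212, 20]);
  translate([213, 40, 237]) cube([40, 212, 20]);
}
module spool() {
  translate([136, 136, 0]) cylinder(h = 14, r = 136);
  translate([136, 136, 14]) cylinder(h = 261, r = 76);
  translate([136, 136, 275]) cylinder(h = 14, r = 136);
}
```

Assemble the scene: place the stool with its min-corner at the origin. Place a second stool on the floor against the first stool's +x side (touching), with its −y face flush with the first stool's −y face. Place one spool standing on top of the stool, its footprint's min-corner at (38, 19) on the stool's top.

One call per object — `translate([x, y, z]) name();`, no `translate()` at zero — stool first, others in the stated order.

stool();
translate([339, 0, 0]) stool_2();
translate([38, 19, 438]) spool();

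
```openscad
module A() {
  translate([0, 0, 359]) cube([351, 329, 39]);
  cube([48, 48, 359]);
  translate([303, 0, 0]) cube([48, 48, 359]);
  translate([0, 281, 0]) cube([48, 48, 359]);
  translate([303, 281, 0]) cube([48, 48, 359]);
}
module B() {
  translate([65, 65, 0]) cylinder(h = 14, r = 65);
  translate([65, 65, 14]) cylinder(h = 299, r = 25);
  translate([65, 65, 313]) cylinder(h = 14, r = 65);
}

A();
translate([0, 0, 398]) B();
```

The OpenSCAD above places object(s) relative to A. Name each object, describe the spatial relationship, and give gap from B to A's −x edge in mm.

The spool's min-x is at 0; the stool's min-x is 0; gap = 0 mm.

A is a stool. B is a spool. The spool is on top of the stool. The gap from the spool to the stool's −x edge is 0 mm.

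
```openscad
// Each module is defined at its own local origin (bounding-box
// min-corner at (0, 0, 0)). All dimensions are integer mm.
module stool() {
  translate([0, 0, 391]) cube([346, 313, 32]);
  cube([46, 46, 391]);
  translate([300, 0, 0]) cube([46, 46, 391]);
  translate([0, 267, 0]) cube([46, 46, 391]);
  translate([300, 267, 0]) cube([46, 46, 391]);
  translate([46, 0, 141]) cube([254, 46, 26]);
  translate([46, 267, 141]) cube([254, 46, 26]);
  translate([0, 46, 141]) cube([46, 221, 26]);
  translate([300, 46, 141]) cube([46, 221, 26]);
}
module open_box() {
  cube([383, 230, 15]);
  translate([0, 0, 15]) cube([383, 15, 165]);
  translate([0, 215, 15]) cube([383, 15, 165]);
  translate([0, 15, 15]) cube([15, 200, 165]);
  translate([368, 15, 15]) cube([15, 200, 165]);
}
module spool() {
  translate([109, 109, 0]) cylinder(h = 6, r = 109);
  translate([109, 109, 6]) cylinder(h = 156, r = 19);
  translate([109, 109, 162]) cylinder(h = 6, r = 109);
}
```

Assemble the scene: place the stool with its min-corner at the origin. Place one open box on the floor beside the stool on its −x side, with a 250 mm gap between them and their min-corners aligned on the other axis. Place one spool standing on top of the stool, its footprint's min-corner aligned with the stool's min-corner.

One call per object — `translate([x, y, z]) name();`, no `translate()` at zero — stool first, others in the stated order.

stool();
translate([-633, 0, 0]) open_box();
translate([0, 0, 423]) spool();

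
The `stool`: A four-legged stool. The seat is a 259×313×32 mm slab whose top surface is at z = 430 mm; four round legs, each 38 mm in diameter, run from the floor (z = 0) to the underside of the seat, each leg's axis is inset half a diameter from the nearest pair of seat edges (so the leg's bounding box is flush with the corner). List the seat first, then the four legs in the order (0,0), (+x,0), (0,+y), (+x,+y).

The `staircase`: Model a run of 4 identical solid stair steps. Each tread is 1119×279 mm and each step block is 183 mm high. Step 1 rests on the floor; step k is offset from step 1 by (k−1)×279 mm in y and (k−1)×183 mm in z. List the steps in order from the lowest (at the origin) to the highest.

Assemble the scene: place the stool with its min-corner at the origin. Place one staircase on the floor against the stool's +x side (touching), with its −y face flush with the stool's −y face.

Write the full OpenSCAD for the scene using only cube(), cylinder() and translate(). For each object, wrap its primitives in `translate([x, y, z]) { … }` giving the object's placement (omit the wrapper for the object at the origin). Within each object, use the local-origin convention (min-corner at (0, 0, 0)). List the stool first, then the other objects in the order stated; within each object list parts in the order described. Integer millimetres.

translate([0, 0, 398]) cube([259, 313, 32]);
translate([19, 19, 0]) cylinder(h = 398, r = 19);
translate([240, 19, 0]) cylinder(h = 398, r = 19);
translate([19, 294, 0]) cylinder(h = 398, r = 19);
translate([240, 294, 0]) cylinder(h = 398, r = 19);
translate([259, 0, 0]) {
  cube([1119, 279, 183]);
  translate([0, 279, 183]) cube([1119, 279, 183]);
  translate([0, 558, 366]) cube([1119, 279, 183]);
  translate([0, 837, 549]) cube([1119, 279, 183]);
}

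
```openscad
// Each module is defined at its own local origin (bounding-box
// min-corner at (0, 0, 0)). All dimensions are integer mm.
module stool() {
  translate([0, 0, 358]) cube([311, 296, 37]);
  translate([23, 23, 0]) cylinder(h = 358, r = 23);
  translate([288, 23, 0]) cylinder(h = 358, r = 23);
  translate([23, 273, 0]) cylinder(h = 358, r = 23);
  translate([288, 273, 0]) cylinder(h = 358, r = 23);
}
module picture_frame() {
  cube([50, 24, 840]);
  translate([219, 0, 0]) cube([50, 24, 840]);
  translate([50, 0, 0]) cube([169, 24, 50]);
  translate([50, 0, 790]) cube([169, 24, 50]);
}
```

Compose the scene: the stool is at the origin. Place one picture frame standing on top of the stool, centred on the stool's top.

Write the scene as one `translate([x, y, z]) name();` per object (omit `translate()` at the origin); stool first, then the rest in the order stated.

stool();
translate([21, 136, 395]) picture_frame();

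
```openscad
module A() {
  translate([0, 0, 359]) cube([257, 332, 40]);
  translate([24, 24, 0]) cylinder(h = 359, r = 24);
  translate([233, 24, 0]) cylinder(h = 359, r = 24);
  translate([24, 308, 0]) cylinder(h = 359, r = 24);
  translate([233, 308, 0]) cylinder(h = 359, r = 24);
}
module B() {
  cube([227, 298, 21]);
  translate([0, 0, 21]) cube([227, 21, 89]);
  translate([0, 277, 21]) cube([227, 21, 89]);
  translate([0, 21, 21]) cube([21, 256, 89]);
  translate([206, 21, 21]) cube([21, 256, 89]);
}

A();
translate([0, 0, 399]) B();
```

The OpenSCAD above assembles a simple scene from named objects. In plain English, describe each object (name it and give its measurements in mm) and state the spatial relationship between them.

A is a four-legged stool. The seat is a 257×332×40 mm slab whose top surface is at z = 399 mm; four round legs, each 48 mm in diameter, run from the floor (z = 0) to the underside of the seat, each leg's axis is inset half a diameter from the nearest pair of seat edges (so the leg's bounding box is flush with the corner).

B is an open storage box with external size 227×298×110 mm and wall thickness 21 mm (the base is also 21 mm thick). The base covers the whole footprint; the four walls stand on the base, with the y-facing walls full-width and the x-facing walls fitting between their inner faces.

The open box is on top of the stool.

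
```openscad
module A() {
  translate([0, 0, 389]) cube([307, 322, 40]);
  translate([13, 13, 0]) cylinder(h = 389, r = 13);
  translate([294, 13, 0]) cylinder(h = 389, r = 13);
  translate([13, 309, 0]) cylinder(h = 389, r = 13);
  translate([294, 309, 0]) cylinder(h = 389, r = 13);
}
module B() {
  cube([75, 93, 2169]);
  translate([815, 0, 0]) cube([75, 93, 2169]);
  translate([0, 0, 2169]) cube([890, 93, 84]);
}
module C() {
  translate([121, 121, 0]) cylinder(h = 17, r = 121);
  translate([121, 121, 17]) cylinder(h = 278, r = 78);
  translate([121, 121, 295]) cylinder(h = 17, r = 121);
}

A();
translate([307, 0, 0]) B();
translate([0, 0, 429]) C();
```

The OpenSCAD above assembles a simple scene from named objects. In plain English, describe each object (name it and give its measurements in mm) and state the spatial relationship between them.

A is a four-legged stool. The seat is a 307×322×40 mm slab whose top surface is at z = 429 mm; four round legs, each 26 mm in diameter, run from the floor (z = 0) to the underside of the seat, each leg's axis is inset half a diameter from the nearest pair of seat edges (so the leg's bounding box is flush with the corner).

B is a rectangular door frame: two vertical jambs of 75×93 mm section, 2169 mm tall, with a clear opening 740 mm wide between their inner faces. A header 84 mm tall and 93 mm deep lies on top of the jambs and spans the full outside width.

C is a spool: two coaxial disc flanges of radius 121 mm and thickness 17 mm, joined by a core cylinder of radius 78 mm and height 278 mm. The lower flange rests on z = 0 and the three cylinders share a vertical axis.

The door frame is against the stool's +x side, with their −y faces flush. The spool is on top of the stool.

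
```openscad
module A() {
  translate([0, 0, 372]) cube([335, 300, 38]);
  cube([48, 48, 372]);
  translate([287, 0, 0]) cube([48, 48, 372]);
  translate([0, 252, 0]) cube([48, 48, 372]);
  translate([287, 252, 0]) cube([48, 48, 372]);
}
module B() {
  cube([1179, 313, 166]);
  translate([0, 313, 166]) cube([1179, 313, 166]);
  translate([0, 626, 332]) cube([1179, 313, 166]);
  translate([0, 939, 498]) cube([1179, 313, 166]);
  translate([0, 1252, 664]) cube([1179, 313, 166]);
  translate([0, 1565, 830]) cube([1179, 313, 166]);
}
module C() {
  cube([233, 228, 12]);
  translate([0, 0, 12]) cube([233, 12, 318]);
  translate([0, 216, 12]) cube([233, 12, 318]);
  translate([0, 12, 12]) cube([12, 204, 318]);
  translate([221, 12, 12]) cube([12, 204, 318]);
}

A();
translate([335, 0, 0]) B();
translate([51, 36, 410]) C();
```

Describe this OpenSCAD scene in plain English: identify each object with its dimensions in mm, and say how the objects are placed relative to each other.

A is a four-legged stool. The seat is 335×300 mm, 38 mm thick, top at z = 410 mm. It stands on four square legs, each 48×48 mm in cross-section, from z = 0 to the seat underside, each flush with a corner of the seat.

B is a run of 6 identical solid stair steps. Each tread is 1179×313 mm and each step block is 166 mm high. Step 1 rests on the floor; step k is offset from step 1 by (k−1)×313 mm in y and (k−1)×166 mm in z.

C is an open-topped rectangular box: outside dimensions 233×228×330 mm, with a uniform wall and base thickness of 12 mm. The base is a full 233×228 slab on the floor; four walls sit on top of the base. The front and back walls (the −y and +y sides) span the full width; the two side walls fit between them.

The staircase is against the stool's +x side, with their −y faces flush. The open box is on top of the stool, centred.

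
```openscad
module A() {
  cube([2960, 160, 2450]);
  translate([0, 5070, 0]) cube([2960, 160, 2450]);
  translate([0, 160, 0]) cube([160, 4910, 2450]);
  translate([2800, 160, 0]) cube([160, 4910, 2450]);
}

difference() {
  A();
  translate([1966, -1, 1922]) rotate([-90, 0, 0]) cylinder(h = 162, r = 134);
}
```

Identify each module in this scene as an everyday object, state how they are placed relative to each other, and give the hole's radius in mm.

A is a house frame. The house frame has a circular hole through its front wall. The hole's radius is 134 mm.

The subtracted cylinder has r = 134 mm.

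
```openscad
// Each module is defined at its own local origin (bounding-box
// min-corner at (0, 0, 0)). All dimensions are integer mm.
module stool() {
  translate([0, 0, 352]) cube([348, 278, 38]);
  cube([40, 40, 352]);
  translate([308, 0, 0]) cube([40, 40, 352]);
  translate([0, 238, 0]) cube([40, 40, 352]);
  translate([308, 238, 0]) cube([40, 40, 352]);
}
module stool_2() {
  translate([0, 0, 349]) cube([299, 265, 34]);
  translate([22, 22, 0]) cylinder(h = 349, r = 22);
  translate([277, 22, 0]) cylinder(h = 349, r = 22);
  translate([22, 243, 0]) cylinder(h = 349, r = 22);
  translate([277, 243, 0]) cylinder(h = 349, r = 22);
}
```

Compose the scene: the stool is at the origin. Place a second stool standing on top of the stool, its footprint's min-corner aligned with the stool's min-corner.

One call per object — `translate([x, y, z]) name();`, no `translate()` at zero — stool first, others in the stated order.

stool();
translate([0, 0, 390]) stool_2();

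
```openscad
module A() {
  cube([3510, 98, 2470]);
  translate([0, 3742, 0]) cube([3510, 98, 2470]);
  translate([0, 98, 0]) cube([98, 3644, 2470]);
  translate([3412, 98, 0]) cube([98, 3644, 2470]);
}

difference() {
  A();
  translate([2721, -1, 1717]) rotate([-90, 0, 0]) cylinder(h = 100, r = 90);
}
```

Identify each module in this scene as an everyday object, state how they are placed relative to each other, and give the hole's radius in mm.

A is a house frame. The house frame has a circular hole through its front wall. The hole's radius is 90 mm.

The subtracted cylinder has r = 90 mm.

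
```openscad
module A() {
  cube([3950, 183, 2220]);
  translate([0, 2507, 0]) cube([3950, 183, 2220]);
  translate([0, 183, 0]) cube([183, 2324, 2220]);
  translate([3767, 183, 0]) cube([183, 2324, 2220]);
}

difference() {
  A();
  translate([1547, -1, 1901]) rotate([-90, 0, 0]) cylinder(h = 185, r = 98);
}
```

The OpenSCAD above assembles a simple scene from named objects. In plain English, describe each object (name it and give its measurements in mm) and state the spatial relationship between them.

A is a box-shaped house frame (walls only): outside footprint 3950×2690 mm, wall height 2220 mm, wall thickness 183 mm. The two y-facing walls run the full x-width; the two x-facing walls fit between the inner faces of the y-facing walls.

The house frame has a circular hole of radius 98 mm through its front wall, centred at (x = 1547, z = 1901).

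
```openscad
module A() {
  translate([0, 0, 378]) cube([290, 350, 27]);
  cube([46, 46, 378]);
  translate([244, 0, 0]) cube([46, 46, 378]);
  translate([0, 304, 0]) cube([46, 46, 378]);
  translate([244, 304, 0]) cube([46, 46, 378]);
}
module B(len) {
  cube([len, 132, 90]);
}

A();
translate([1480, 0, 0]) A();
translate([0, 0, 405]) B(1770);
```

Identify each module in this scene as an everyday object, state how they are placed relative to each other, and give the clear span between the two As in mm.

Second stool starts at x = 1480; first ends at x = 290; clear span = 1480 − 290 = 1190 mm.

A is a stool. B is a beam. A beam spans the tops of two stools. The clear span between the two stools is 1190 mm.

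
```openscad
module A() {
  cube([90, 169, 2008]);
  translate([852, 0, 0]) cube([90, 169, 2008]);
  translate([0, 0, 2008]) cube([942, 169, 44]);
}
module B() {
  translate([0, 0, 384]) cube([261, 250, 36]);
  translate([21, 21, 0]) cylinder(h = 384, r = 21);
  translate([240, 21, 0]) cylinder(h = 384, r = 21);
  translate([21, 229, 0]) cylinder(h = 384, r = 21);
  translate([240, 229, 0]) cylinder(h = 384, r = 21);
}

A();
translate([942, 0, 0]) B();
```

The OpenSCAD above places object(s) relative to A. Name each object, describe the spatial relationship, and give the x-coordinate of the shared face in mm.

The door frame's +x face and the stool's −x face are both at x = 942 mm.

A is a door frame. B is a stool. The stool is against the door frame's +x side, with their −y faces flush. The x-coordinate of the shared face is 942 mm.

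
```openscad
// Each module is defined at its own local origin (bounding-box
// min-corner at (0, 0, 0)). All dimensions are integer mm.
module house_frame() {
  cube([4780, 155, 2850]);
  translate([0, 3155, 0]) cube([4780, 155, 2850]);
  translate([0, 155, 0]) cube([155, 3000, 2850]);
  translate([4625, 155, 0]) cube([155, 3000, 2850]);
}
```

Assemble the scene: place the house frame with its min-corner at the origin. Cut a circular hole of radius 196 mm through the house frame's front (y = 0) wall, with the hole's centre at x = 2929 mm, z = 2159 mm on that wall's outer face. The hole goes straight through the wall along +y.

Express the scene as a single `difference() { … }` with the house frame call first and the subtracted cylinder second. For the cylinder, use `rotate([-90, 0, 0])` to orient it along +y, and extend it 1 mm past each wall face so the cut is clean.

difference() {
  house_frame();
  translate([2929, -1, 2159]) rotate([-90, 0, 0]) cylinder(h = 157, r = 196);
}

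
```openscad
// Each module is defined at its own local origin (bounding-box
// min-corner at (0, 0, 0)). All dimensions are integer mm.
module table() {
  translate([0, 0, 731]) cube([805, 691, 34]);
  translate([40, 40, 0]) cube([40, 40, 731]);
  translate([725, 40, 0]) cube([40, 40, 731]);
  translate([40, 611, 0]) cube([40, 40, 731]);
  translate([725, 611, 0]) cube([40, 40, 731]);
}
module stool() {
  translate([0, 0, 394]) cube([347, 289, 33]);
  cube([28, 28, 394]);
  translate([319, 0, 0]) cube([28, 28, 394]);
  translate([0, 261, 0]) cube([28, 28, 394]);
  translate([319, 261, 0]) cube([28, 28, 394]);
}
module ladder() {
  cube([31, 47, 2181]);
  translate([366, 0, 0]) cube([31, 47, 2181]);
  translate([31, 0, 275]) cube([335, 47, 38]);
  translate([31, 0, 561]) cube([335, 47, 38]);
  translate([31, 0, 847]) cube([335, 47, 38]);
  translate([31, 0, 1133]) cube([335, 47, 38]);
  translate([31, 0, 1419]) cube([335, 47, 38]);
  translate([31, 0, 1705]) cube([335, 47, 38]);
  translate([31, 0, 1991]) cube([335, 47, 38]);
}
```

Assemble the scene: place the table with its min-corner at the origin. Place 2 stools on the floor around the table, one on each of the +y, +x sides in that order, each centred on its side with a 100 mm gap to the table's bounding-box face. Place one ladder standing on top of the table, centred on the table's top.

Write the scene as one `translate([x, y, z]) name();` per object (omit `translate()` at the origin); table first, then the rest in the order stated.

table();
translate([229, 791, 0]) stool();
translate([905, 201, 0]) stool();
translate([204, 322, 765]) ladder();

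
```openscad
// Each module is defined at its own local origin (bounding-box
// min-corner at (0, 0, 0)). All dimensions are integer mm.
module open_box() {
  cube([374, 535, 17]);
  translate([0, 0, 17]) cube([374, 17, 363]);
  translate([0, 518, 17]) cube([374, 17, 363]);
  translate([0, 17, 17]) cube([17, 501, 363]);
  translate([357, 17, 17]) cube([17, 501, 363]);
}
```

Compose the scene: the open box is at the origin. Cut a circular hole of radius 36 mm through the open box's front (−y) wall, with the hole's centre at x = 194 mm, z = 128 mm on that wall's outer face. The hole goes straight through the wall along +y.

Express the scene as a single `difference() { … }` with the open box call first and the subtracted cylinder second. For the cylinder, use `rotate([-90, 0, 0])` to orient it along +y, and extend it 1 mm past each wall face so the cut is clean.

difference() {
  open_box();
  translate([194, -1, 128]) rotate([-90, 0, 0]) cylinder(h = 19, r = 36);
}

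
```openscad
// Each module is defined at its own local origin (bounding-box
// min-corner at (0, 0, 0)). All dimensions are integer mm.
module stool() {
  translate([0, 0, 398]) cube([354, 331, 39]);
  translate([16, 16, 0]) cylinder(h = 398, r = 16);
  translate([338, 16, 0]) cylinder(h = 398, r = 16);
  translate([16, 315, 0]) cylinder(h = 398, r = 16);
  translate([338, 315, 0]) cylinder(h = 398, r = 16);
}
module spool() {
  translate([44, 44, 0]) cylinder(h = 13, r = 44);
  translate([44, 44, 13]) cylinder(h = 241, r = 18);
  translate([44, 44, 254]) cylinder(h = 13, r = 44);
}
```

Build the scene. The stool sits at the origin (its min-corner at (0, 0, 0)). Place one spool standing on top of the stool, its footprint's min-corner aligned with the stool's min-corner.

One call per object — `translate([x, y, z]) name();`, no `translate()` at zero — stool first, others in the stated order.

stool();
translate([0, 0, 437]) spool();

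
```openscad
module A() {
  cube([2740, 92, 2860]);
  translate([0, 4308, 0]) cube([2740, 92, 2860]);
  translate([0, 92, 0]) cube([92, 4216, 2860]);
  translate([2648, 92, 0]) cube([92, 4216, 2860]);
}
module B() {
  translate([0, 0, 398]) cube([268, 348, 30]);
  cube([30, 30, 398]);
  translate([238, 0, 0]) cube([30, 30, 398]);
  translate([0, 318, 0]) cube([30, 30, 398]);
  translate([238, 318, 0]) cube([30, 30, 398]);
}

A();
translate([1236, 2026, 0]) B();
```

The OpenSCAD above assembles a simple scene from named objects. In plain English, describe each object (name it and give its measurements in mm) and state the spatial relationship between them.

A is the wall frame of a small rectangular building: four walls, each 2860 mm tall and 92 mm thick, enclosing a footprint 2740 mm (x) by 4400 mm (y) outside-to-outside, with no floor or roof. The front and back walls (the −y and +y sides) span the full width; the two side walls fit between them.

B is a simple wooden stool: a rectangular seat 268 mm (x) by 348 mm (y), 30 mm thick, top face at z = 428 mm, on four square legs, each 30×30 mm in cross-section. The legs rest on z = 0, each flush with a corner of the seat.

The stool sits inside the house frame, centred.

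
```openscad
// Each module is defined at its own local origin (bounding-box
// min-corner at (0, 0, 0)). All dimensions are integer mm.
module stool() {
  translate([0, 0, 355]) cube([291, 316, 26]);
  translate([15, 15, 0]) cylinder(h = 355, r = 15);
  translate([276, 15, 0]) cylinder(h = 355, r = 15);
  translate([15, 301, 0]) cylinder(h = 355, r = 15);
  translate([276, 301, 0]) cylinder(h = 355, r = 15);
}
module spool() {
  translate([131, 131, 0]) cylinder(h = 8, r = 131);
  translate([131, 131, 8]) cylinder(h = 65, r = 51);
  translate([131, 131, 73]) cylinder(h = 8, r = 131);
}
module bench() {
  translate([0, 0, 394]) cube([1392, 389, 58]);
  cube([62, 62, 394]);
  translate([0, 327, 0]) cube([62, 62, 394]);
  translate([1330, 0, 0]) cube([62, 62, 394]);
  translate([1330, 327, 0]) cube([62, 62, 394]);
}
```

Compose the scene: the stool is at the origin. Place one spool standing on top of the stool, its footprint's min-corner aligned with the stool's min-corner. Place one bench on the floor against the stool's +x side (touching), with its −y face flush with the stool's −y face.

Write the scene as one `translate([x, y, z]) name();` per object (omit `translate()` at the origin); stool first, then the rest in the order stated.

stool();
translate([0, 0, 381]) spool();
translate([291, 0, 0]) bench();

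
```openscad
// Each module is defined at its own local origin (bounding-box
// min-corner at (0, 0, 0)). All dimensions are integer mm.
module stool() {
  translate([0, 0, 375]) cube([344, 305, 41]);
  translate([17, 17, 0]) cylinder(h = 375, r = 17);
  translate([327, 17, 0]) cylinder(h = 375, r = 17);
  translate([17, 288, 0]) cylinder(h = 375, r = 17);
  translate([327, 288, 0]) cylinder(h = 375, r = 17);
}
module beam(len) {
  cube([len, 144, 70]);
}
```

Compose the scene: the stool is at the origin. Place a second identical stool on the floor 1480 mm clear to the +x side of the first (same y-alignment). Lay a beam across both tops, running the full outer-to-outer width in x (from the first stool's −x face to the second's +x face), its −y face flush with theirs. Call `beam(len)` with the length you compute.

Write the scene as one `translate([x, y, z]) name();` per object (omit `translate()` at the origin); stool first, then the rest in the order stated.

stool();
translate([1824, 0, 0]) stool();
translate([0, 0, 416]) beam(2168);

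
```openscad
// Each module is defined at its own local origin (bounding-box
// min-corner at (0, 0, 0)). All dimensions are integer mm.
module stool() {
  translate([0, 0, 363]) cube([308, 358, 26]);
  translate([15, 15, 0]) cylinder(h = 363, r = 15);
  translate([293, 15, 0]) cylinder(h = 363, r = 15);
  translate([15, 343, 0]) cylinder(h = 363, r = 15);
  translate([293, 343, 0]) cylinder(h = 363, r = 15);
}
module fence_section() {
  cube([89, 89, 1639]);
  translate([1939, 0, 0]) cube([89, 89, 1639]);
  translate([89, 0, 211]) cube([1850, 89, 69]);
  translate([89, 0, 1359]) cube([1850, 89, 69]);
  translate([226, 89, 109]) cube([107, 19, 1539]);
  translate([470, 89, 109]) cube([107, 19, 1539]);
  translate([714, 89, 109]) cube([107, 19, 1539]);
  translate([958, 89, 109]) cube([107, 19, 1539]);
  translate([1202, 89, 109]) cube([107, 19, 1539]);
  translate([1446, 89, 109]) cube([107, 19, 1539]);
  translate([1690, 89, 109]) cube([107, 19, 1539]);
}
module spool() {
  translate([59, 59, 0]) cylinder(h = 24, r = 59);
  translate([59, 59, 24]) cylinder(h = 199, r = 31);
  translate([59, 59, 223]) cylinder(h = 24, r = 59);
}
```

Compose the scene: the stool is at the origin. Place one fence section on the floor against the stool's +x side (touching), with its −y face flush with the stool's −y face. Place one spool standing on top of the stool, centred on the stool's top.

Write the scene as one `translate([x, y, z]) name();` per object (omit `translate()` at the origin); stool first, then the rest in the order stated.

stool();
translate([308, 0, 0]) fence_section();
translate([95, 120, 389]) spool();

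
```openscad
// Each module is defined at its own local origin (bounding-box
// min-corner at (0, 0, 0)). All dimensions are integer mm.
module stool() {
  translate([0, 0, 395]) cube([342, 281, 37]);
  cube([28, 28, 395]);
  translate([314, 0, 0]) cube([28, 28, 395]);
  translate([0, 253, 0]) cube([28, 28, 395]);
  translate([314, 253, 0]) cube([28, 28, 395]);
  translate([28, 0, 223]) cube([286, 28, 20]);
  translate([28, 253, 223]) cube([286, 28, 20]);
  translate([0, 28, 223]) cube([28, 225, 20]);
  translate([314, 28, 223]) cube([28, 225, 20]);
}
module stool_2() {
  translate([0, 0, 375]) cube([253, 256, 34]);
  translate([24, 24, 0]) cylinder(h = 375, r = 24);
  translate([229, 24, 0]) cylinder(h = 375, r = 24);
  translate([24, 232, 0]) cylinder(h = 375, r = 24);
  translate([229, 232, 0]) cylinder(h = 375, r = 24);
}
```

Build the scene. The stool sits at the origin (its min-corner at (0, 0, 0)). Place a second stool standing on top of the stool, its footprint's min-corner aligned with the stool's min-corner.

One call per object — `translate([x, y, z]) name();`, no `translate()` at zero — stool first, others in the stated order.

stool();
translate([0, 0, 432]) stool_2();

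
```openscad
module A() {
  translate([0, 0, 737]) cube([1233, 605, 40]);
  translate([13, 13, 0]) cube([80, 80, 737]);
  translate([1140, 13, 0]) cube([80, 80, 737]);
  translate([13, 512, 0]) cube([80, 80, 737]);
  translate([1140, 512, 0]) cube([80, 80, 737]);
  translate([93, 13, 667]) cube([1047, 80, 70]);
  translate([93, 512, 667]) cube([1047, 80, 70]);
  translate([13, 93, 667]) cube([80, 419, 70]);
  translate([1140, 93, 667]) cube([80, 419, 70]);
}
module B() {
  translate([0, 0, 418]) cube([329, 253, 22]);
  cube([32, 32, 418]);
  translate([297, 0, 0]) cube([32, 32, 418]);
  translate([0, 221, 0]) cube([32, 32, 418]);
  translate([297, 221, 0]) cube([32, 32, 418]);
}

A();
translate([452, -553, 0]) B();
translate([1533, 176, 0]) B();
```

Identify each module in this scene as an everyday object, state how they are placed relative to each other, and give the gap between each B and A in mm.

Each stool's nearest face is 300 mm from the table's bounding box.

A is a table. B is a stool. Two stools sit around the table at the −y, +x sides. The gap between each stool and the table is 300 mm.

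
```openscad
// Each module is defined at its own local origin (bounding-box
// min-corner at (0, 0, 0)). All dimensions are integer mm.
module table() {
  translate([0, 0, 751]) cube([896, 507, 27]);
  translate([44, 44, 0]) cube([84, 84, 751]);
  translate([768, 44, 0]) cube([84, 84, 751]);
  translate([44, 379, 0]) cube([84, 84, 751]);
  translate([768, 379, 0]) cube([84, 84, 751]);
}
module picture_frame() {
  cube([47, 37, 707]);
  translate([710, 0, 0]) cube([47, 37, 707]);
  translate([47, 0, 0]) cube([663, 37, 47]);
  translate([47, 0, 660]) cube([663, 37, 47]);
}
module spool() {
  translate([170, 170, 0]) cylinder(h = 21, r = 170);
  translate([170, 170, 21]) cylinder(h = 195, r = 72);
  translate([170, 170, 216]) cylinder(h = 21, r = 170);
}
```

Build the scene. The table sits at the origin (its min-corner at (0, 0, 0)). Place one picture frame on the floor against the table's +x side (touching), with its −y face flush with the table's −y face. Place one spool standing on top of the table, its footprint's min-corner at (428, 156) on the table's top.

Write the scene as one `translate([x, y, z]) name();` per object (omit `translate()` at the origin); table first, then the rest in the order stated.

table();
translate([896, 0, 0]) picture_frame();
translate([428, 156, 778]) spool();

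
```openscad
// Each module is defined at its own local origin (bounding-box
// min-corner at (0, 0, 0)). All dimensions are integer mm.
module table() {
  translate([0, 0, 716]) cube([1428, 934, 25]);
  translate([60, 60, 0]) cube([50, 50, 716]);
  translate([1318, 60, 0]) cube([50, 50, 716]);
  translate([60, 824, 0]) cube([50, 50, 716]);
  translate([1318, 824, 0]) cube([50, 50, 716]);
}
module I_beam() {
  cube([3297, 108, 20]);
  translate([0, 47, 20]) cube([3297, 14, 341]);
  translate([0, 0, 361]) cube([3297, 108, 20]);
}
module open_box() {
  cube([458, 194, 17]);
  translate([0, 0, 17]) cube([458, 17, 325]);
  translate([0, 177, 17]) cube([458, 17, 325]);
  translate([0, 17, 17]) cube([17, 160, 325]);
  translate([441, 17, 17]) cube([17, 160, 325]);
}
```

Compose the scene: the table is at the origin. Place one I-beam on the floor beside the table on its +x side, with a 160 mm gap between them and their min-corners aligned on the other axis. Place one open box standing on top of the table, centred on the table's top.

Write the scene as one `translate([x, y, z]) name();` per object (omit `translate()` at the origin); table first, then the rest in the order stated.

table();
translate([1588, 0, 0]) I_beam();
translate([485, 370, 741]) open_box();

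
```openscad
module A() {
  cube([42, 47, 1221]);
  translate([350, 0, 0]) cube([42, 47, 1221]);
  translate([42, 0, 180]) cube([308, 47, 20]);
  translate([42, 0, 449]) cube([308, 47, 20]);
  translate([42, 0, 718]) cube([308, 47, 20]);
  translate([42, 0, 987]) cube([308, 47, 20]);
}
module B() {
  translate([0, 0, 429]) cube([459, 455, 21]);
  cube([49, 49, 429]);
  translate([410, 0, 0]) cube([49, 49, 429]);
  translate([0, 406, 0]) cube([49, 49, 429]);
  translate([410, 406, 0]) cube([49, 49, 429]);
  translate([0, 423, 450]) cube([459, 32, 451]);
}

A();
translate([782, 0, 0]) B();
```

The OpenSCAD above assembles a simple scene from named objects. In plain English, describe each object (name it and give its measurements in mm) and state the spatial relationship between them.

A is a wooden ladder with two side rails of 42×47 mm section and 1221 mm height, set 392 mm apart overall. Between them run 4 rectangular rungs (47 mm deep, 20 mm thick), front faces flush with the rails' −y face. The bottom of the first rung is 180 mm above the floor and each subsequent rung is 269 mm higher than the one below.

B is a chair: 459×455 mm seat, 21 mm thick, top at z = 450 mm, on four 49 mm square corner legs flush with the seat edges. A 32 mm thick backrest slab spans the full seat width, extending 451 mm above the seat top, its back face flush with the seat's +y edge.

The chair is on the floor beside the ladder on its +x side.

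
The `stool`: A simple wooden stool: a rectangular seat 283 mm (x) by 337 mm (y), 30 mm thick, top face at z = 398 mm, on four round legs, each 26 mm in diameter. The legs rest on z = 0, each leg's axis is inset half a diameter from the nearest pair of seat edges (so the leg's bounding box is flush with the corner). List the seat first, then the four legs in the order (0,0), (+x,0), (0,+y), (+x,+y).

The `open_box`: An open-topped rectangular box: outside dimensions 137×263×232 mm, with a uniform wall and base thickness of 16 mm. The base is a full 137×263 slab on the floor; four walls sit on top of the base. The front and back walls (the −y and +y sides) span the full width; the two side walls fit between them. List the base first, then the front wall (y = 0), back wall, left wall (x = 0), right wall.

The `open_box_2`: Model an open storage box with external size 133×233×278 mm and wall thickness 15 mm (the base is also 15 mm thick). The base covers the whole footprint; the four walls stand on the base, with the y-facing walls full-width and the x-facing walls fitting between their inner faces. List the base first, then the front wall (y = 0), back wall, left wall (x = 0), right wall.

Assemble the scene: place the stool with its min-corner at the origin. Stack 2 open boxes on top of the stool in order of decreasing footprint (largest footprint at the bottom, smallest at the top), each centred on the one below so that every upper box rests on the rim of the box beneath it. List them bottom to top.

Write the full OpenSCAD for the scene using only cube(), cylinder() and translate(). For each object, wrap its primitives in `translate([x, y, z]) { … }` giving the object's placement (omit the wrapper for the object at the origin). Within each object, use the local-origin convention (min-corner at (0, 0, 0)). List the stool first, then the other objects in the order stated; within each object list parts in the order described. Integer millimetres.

translate([0, 0, 368]) cube([283, 337, 30]);
translate([13, 13, 0]) cylinder(h = 368, r = 13);
translate([270, 13, 0]) cylinder(h = 368, r = 13);
translate([13, 324, 0]) cylinder(h = 368, r = 13);
translate([270, 324, 0]) cylinder(h = 368, r = 13);
translate([73, 37, 398]) {
  cube([137, 263, 16]);
  translate([0, 0, 16]) cube([137, 16, 216]);
  translate([0, 247, 16]) cube([137, 16, 216]);
  translate([0, 16, 16]) cube([16, 231, 216]);
  translate([121, 16, 16]) cube([16, 231, 216]);
}
translate([75, 52, 630]) {
  cube([133, 233, 15]);
  translate([0, 0, 15]) cube([133, 15, 263]);
  translate([0, 218, 15]) cube([133, 15, 263]);
  translate([0, 15, 15]) cube([15, 203, 263]);
  translate([118, 15, 15]) cube([15, 203, 263]);
}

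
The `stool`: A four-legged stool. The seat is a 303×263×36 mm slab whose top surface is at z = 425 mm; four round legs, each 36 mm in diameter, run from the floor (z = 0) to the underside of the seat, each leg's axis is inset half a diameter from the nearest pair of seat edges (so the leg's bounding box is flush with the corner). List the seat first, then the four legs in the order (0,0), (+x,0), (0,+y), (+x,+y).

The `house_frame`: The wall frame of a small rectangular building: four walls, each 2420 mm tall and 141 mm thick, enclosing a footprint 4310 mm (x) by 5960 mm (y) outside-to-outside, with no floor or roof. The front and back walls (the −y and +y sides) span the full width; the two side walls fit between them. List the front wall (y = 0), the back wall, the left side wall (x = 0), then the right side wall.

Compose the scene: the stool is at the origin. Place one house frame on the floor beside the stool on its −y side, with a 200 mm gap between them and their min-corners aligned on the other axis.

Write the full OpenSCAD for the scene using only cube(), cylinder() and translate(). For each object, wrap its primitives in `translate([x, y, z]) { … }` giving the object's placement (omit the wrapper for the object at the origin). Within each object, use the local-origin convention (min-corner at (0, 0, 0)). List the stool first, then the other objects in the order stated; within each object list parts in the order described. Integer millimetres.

translate([0, 0, 389]) cube([303, 263, 36]);
translate([18, 18, 0]) cylinder(h = 389, r = 18);
translate([285, 18, 0]) cylinder(h = 389, r = 18);
translate([18, 245, 0]) cylinder(h = 389, r = 18);
translate([285, 245, 0]) cylinder(h = 389, r = 18);
translate([0, -6160, 0]) {
  cube([4310, 141, 2420]);
  translate([0, 5819, 0]) cube([4310, 141, 2420]);
  translate([0, 141, 0]) cube([141, 5678, 2420]);
  translate([4169, 141, 0]) cube([141, 5678, 2420]);
}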